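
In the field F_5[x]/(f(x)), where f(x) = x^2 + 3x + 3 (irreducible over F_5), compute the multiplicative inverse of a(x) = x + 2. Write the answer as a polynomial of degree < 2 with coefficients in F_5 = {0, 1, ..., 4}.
a(x)^(-1) ≡ 4x + 4 (mod f(x))

Since f is irreducible over F_5, F_5[x]/(f) is a field and a(x) ≠ 0 has an inverse. Apply the extended Euclidean algorithm to f(x) and a(x) in F_5[x]: f(x) = (x + 1)·a(x) + (1). The last nonzero remainder is the constant 1 = gcd(f, a) in F_5. Back-substituting through the division chain expresses 1 = s(x)·a(x) + t(x)·f(x) with s(x) ≡ 4x + 4 (mod f), so a(x)^(-1) ≡ s(x) = 4x + 4 (mod f). Check: (x + 2)·(4x + 4) = 4x^2 + 2x + 3 ≡ 1 (mod x^2 + 3x + 3).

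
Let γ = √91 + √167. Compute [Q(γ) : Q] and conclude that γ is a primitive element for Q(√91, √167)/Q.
[Q(γ) : Q] = 4 (equivalently, Q(γ) = Q(√91, √167))

Obviously Q(γ) ⊆ Q(√91, √167), and [Q(√91, √167):Q] = 4 (since 91, 167 are distinct squarefree integers > 1 with 15197 not a perfect square). To show equality we compute the minimal polynomial of γ. From γ = √91 + √167: γ^2 = 91 + 2√(15197) + 167 = 258 + 2√(15197), so γ^2 - 258 = 2√(15197); squaring, (γ^2 - 258)^2 = 4·15197, i.e. γ^4 - 516γ^2 + 66564 - 60788 = 0, i.e. γ^4 - 516γ^2 + 5776 = 0. So γ is a root of x^4 - 516x^2 + 5776. This polynomial is irreducible over Q: it has no rational root (each ±√91 ± √167 is irrational), and any factorization into two quadratics over Q would force √(15197) ∈ Q (pairing opposite roots) or √91, √167 ∈ Q (other pairings), all impossible. Hence [Q(γ):Q] = 4 = [Q(√91, √167):Q], so Q(γ) = Q(√91, √167).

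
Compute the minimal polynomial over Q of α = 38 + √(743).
m_α(x) = x^2 - 76x + 701

From α - 38 = √(743), squaring gives (α - 38)^2 = 743, i.e. α^2 - 76α + 1444 = 743, so α^2 - 76α + 701 = 0. The discriminant of x^2 - 76x + 701 is (-76)^2 - 4·(701) = 5776 - 2804 = 2972, and 4·(743) is not a perfect square in Q since 743 is squarefree and ≠ 1. Hence x^2 - 76x + 701 is irreducible over Q and is the minimal polynomial of α.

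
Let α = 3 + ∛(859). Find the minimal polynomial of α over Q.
m_α(x) = x^3 - 9x^2 + 27x - 886

Set β = α - 3 = ∛(859), so β^3 = 859. Then (α - 3)^3 - 859 = 0, i.e. α is a root of g(x) = (x - 3)^3 - 859 = x^3 - 9x^2 + 27x - 886. Since g(x) = h(x - 3) where h(x) = x^3 - 859, and h is irreducible over Q (because 859 is not a perfect cube, so h has no rational root, and a monic cubic with no rational root is irreducible), g is also irreducible (irreducibility is preserved under the substitution x → x - 3). Hence m_α(x) = x^3 - 9x^2 + 27x - 886.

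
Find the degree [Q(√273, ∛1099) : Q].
[Q(√273, ∛1099) : Q] = 6

Let L = Q(√273, ∛1099). Since Q(√273) ⊂ L and [Q(√273):Q] = 2, the tower law gives 2 | [L:Q]. Likewise Q(∛1099) ⊂ L with [Q(∛1099):Q] = 3 (because 1099 is not a perfect cube), so 3 | [L:Q]. As gcd(2,3) = 1, [L:Q] is divisible by 6. Conversely L is generated over Q by √273 and ∛1099, so [L:Q] ≤ 2·3 = 6. Therefore [Q(√273, ∛1099) : Q] = 6.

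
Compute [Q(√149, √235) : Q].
[Q(√149, √235) : Q] = 4

[Q(√149):Q] = 2 (min poly x^2 - 149, irreducible since 149 is squarefree > 1). For the top step, suppose √235 ∈ Q(√149), say √235 = c + d√149 with c, d ∈ Q. Squaring: 235 = c^2 + 149d^2 + 2cd√149. Since √149 ∉ Q this forces 2cd = 0. If d = 0 then √235 = c ∈ Q, contradicting 235 squarefree > 1. If c = 0 then 235 = 149d^2, so 149·235 = (149d)^2 is a perfect square in Q — but 149·235 = 35015 is not a perfect square (since 149 and 235 are distinct squarefree integers). Contradiction. Hence √235 ∉ Q(√149), so x^2 - 235 stays irreducible over Q(√149) and [Q(√149, √235) : Q(√149)] = 2. By the tower law, [Q(√149, √235) : Q] = 2 · 2 = 4.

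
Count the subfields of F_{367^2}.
F_{367^2} has 2 subfields

The subfields of F_{p^n} are exactly the fields F_{p^d} for d | n (each is the fixed field of the unique index-d subgroup of Gal(F_{p^n}/F_p) ≅ Z/nZ). The divisors of n = 2 are {1, 2}, giving 2 subfields: F_{367^1}, F_{367^2}.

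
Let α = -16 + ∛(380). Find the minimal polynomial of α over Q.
m_α(x) = x^3 + 48x^2 + 768x + 3716

Set β = α + 16 = ∛(380), so β^3 = 380. Then (α + 16)^3 - 380 = 0, i.e. α is a root of g(x) = (x + 16)^3 - 380 = x^3 + 48x^2 + 768x + 3716. Since g(x) = h(x + 16) where h(x) = x^3 - 380, and h is irreducible over Q (because 380 is not a perfect cube, so h has no rational root, and a monic cubic with no rational root is irreducible), g is also irreducible (irreducibility is preserved under the substitution x → x + 16). Hence m_α(x) = x^3 + 48x^2 + 768x + 3716.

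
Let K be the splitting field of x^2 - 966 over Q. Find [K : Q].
[K : Q] = 2

f(x) = x^2 - 966 factors as (x - √966)(x + √966). The splitting field is K = Q(√966). Since 966 is squarefree and > 1, it is not a perfect square, so x^2 - 966 is irreducible over Q and [Q(√966) : Q] = 2. Hence [K : Q] = 2.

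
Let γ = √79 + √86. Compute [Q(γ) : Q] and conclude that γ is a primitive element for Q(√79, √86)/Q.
[Q(γ) : Q] = 4 (equivalently, Q(γ) = Q(√79, √86))

Obviously Q(γ) ⊆ Q(√79, √86), and [Q(√79, √86):Q] = 4 (since 79, 86 are distinct squarefree integers > 1 with 6794 not a perfect square). To show equality we compute the minimal polynomial of γ. From γ = √79 + √86: γ^2 = 79 + 2√(6794) + 86 = 165 + 2√(6794), so γ^2 - 165 = 2√(6794); squaring, (γ^2 - 165)^2 = 4·6794, i.e. γ^4 - 330γ^2 + 27225 - 27176 = 0, i.e. γ^4 - 330γ^2 + 49 = 0. So γ is a root of x^4 - 330x^2 + 49. This polynomial is irreducible over Q: it has no rational root (each ±√79 ± √86 is irrational), and any factorization into two quadratics over Q would force √(6794) ∈ Q (pairing opposite roots) or √79, √86 ∈ Q (other pairings), all impossible. Hence [Q(γ):Q] = 4 = [Q(√79, √86):Q], so Q(γ) = Q(√79, √86).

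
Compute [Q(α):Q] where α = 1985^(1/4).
[Q(α):Q] = 4

α is a root of x^4 - 1985. By Eisenstein's criterion at the prime p = 5 (which divides the constant term 1985 but p^2 = 25 does not, since 1985 is squarefree), x^4 - 1985 is irreducible over Q. Hence [Q(α):Q] = 4.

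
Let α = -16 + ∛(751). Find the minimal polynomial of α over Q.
m_α(x) = x^3 + 48x^2 + 768x + 3345

Set β = α + 16 = ∛(751), so β^3 = 751. Then (α + 16)^3 - 751 = 0, i.e. α is a root of g(x) = (x + 16)^3 - 751 = x^3 + 48x^2 + 768x + 3345. Since g(x) = h(x + 16) where h(x) = x^3 - 751, and h is irreducible over Q (because 751 is not a perfect cube, so h has no rational root, and a monic cubic with no rational root is irreducible), g is also irreducible (irreducibility is preserved under the substitution x → x + 16). Hence m_α(x) = x^3 + 48x^2 + 768x + 3345.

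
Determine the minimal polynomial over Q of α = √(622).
m_α(x) = x^2 - 622

α satisfies α^2 - 622 = 0, so x^2 - 622 annihilates α. Since d = 622 is squarefree and ≠ 1, it is not a perfect square in Q, so x^2 - 622 has no rational root and is therefore irreducible over Q (a degree-2 polynomial over a field is irreducible iff it has no root). Hence m_α(x) = x^2 - 622.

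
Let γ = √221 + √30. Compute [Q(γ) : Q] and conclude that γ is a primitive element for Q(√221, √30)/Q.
[Q(γ) : Q] = 4 (equivalently, Q(γ) = Q(√221, √30))

Obviously Q(γ) ⊆ Q(√221, √30), and [Q(√221, √30):Q] = 4 (since 221, 30 are distinct squarefree integers > 1 with 6630 not a perfect square). To show equality we compute the minimal polynomial of γ. From γ = √221 + √30: γ^2 = 221 + 2√(6630) + 30 = 251 + 2√(6630), so γ^2 - 251 = 2√(6630); squaring, (γ^2 - 251)^2 = 4·6630, i.e. γ^4 - 502γ^2 + 63001 - 26520 = 0, i.e. γ^4 - 502γ^2 + 36481 = 0. So γ is a root of x^4 - 502x^2 + 36481. This polynomial is irreducible over Q: it has no rational root (each ±√221 ± √30 is irrational), and any factorization into two quadratics over Q would force √(6630) ∈ Q (pairing opposite roots) or √221, √30 ∈ Q (other pairings), all impossible. Hence [Q(γ):Q] = 4 = [Q(√221, √30):Q], so Q(γ) = Q(√221, √30).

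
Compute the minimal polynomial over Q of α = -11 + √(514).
m_α(x) = x^2 + 22x - 393

From α + 11 = √(514), squaring gives (α + 11)^2 = 514, i.e. α^2 + 22α + 121 = 514, so α^2 + 22α - 393 = 0. The discriminant of x^2 + 22x - 393 is (22)^2 - 4·(-393) = 484 + 1572 = 2056, and 4·(514) is not a perfect square in Q since 514 is squarefree and ≠ 1. Hence x^2 + 22x - 393 is irreducible over Q and is the minimal polynomial of α.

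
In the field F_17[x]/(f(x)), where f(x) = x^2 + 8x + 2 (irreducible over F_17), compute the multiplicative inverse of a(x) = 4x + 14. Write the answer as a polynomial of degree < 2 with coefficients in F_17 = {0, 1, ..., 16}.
a(x)^(-1) ≡ 13x + 16 (mod f(x))

Since f is irreducible over F_17, F_17[x]/(f) is a field and a(x) ≠ 0 has an inverse. Apply the extended Euclidean algorithm to f(x) and a(x) in F_17[x]: f(x) = (13x + 16)·a(x) + (16). The last nonzero remainder is the constant 16 = gcd(f, a) in F_17. Back-substituting through the division chain expresses 16 = s(x)·a(x) + t(x)·f(x) with s(x) ≡ 4x + 1 (mod f), so (4x + 1)·a(x) ≡ 16 (mod f). Multiplying by 16^(-1) ≡ 16 in F_17 gives a(x)^(-1) ≡ 16·(4x + 1) ≡ 13x + 16 (mod f). Check: (4x + 14)·(13x + 16) = x^2 + 8x + 3 ≡ 1 (mod x^2 + 8x + 2).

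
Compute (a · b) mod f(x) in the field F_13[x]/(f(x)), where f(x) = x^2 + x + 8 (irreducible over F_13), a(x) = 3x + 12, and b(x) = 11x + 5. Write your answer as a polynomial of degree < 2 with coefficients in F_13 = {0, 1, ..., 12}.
a · b ≡ 10x + 4 (mod f(x))

Multiply in F_13[x]: a(x)·b(x) = (3x + 12)·(11x + 5) = 7x^2 + 4x + 8. This has degree ≥ 2, so divide by f(x) over F_13: 7x^2 + 4x + 8 = (7)·(x^2 + x + 8) + (10x + 4). Hence a·b ≡ 10x + 4 (mod f). (F_13[x]/(f) is a field with 13^2 = 169 elements since f is irreducible of degree 2.)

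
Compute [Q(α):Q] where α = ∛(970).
[Q(α):Q] = 3

The minimal polynomial of α is x^3 - 970, irreducible over Q since 970 is not a perfect cube (so x^3 - 970 has no rational root). Hence [Q(α):Q] = deg(m_α) = 3.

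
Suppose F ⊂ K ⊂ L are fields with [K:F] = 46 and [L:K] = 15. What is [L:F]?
[L:F] = 690

The tower law says that for any tower of field extensions F ⊂ K ⊂ L with finite degrees, [L:F] = [L:K] · [K:F]. Here this gives [L:F] = 15 · 46 = 690.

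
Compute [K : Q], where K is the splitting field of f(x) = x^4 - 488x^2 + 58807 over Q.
[K : Q] = 4

Solving the quadratic in x^2: x^2 = (488 ± √(488^2 - 4·58807))/2 = (488 ± √2916)/2 = (488 ± 54)/2, giving x^2 = 217 or x^2 = 271. So f(x) = (x^2 - 217)(x^2 - 271) and the roots of f are ±√217, ±√271. Hence the splitting field is K = Q(√217, √271). Since 217 and 271 are distinct squarefree integers > 1, their product 58807 is not a perfect square, so √271 ∉ Q(√217). By the tower law [K:Q] = [Q(√217,√271):Q(√217)] · [Q(√217):Q] = 2 · 2 = 4.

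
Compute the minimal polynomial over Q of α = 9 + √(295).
m_α(x) = x^2 - 18x - 214

From α - 9 = √(295), squaring gives (α - 9)^2 = 295, i.e. α^2 - 18α + 81 = 295, so α^2 - 18α - 214 = 0. The discriminant of x^2 - 18x - 214 is (-18)^2 - 4·(-214) = 324 + 856 = 1180, and 4·(295) is not a perfect square in Q since 295 is squarefree and ≠ 1. Hence x^2 - 18x - 214 is irreducible over Q and is the minimal polynomial of α.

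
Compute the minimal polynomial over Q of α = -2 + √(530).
m_α(x) = x^2 + 4x - 526

From α + 2 = √(530), squaring gives (α + 2)^2 = 530, i.e. α^2 + 4α + 4 = 530, so α^2 + 4α - 526 = 0. The discriminant of x^2 + 4x - 526 is (4)^2 - 4·(-526) = 16 + 2104 = 2120, and 4·(530) is not a perfect square in Q since 530 is squarefree and ≠ 1. Hence x^2 + 4x - 526 is irreducible over Q and is the minimal polynomial of α.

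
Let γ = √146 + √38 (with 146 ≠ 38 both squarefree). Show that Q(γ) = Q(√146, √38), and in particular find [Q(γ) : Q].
[Q(γ) : Q] = 4 (equivalently, Q(γ) = Q(√146, √38))

Obviously Q(γ) ⊆ Q(√146, √38), and [Q(√146, √38):Q] = 4 (since 146, 38 are distinct squarefree integers > 1 with 5548 not a perfect square). To show equality we compute the minimal polynomial of γ. From γ = √146 + √38: γ^2 = 146 + 2√(5548) + 38 = 184 + 2√(5548), so γ^2 - 184 = 2√(5548); squaring, (γ^2 - 184)^2 = 4·5548, i.e. γ^4 - 368γ^2 + 33856 - 22192 = 0, i.e. γ^4 - 368γ^2 + 11664 = 0. So γ is a root of x^4 - 368x^2 + 11664. This polynomial is irreducible over Q: it has no rational root (each ±√146 ± √38 is irrational), and any factorization into two quadratics over Q would force √(5548) ∈ Q (pairing opposite roots) or √146, √38 ∈ Q (other pairings), all impossible. Hence [Q(γ):Q] = 4 = [Q(√146, √38):Q], so Q(γ) = Q(√146, √38).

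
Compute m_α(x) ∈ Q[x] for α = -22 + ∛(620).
m_α(x) = x^3 + 66x^2 + 1452x + 10028

Set β = α + 22 = ∛(620), so β^3 = 620. Then (α + 22)^3 - 620 = 0, i.e. α is a root of g(x) = (x + 22)^3 - 620 = x^3 + 66x^2 + 1452x + 10028. Since g(x) = h(x + 22) where h(x) = x^3 - 620, and h is irreducible over Q (because 620 is not a perfect cube, so h has no rational root, and a monic cubic with no rational root is irreducible), g is also irreducible (irreducibility is preserved under the substitution x → x + 22). Hence m_α(x) = x^3 + 66x^2 + 1452x + 10028.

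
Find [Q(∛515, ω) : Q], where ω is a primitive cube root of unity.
[Q(∛515, ω) : Q] = 6

[Q(∛515):Q] = 3 (min poly x^3 - 515, irreducible since 515 is not a perfect cube). [Q(ω):Q] = 2 (min poly x^2 + x + 1). Since Q(∛515) ⊂ R and ω ∉ R, we have ω ∉ Q(∛515), so x^2 + x + 1 remains irreducible over Q(∛515) and [Q(∛515, ω) : Q(∛515)] = 2. By the tower law, [Q(∛515, ω) : Q] = 3 · 2 = 6. (In fact Q(∛515, ω) is the splitting field of x^3 - 515 over Q.)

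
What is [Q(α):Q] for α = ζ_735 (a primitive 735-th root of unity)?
[Q(α):Q] = 336

The minimal polynomial of ζ_735 over Q is the 735-th cyclotomic polynomial Φ_735(x), which is irreducible over Q and has degree φ(735) = 336. Hence [Q(α):Q] = φ(735) = 336.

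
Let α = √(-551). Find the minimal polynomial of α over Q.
m_α(x) = x^2 + 551

α satisfies α^2 + 551 = 0, so x^2 + 551 annihilates α. Since d = -551 is squarefree and ≠ 1, it is not a perfect square in Q, so x^2 + 551 has no rational root and is therefore irreducible over Q (a degree-2 polynomial over a field is irreducible iff it has no root). Hence m_α(x) = x^2 + 551.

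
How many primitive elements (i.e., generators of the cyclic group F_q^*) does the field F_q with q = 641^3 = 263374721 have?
There are φ(263374720) = 90298368 primitive elements

F_q^* is cyclic of order q - 1 = 263374720. A cyclic group of order m has exactly φ(m) generators. Here m = 263374720 = 2^7 · 5 · 7 · 58789, so the number of primitive elements is φ(263374720) = 90298368.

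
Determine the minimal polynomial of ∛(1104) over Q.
m_α(x) = x^3 - 1104

α satisfies α^3 = 1104, so x^3 - 1104 annihilates α. By the rational root test, a rational root p/q (in lowest terms) of x^3 - 1104 would satisfy p^3 = 1104 q^3, forcing q = 1 and p^3 = 1104; but 1104 is not a perfect cube, contradiction. A monic cubic over Q with no rational root is irreducible (any nontrivial factorization would include a linear factor). Hence x^3 - 1104 is the minimal polynomial of α, and in particular [Q(α):Q] = 3.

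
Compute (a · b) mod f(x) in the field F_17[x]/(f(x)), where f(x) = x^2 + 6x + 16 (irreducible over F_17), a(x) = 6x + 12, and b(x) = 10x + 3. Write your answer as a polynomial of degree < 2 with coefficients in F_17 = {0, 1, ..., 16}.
a · b ≡ 16x + 11 (mod f(x))

Multiply in F_17[x]: a(x)·b(x) = (6x + 12)·(10x + 3) = 9x^2 + 2x + 2. This has degree ≥ 2, so divide by f(x) over F_17: 9x^2 + 2x + 2 = (9)·(x^2 + 6x + 16) + (16x + 11). Hence a·b ≡ 16x + 11 (mod f). (F_17[x]/(f) is a field with 17^2 = 289 elements since f is irreducible of degree 2.)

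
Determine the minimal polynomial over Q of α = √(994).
m_α(x) = x^2 - 994

α satisfies α^2 - 994 = 0, so x^2 - 994 annihilates α. Since d = 994 is squarefree and ≠ 1, it is not a perfect square in Q, so x^2 - 994 has no rational root and is therefore irreducible over Q (a degree-2 polynomial over a field is irreducible iff it has no root). Hence m_α(x) = x^2 - 994.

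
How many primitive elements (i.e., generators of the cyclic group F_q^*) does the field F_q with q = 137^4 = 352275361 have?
There are φ(352275360) = 84525056 primitive elements

F_q^* is cyclic of order q - 1 = 352275360. A cyclic group of order m has exactly φ(m) generators. Here m = 352275360 = 2^5 · 3 · 5 · 17 · 23 · 1877, so the number of primitive elements is φ(352275360) = 84525056.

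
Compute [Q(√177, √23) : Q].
[Q(√177, √23) : Q] = 4

[Q(√177):Q] = 2 (min poly x^2 - 177, irreducible since 177 is squarefree > 1). For the top step, suppose √23 ∈ Q(√177), say √23 = c + d√177 with c, d ∈ Q. Squaring: 23 = c^2 + 177d^2 + 2cd√177. Since √177 ∉ Q this forces 2cd = 0. If d = 0 then √23 = c ∈ Q, contradicting 23 squarefree > 1. If c = 0 then 23 = 177d^2, so 177·23 = (177d)^2 is a perfect square in Q — but 177·23 = 4071 is not a perfect square (since 177 and 23 are distinct squarefree integers). Contradiction. Hence √23 ∉ Q(√177), so x^2 - 23 stays irreducible over Q(√177) and [Q(√177, √23) : Q(√177)] = 2. By the tower law, [Q(√177, √23) : Q] = 2 · 2 = 4.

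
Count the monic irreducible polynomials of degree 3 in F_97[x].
There are 304192 monic irreducible polynomials of degree 3 over F_97

Each element of F_{97^3} that lies in no proper subfield is a root of exactly one monic irreducible of degree 3 over F_97, and each such polynomial has 3 distinct roots in F_{97^3}. By Möbius inversion the count is N_97(3) = (1/3) Σ_{d|3} μ(3/d) · 97^d = (1/3)(μ(3)·97^1 + μ(1)·97^3) = 912576/3 = 304192.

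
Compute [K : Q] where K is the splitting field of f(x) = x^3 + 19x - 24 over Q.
[K : Q] = 6

By the rational root test, any rational root of the monic integer polynomial f(x) = x^3 + 19x - 24 must be an integer dividing the constant term -24, i.e. one of ±{1, 2, 3, 4, 6, 8, 12, 24}. Evaluating: f(1) = -4, f(-1) = -44, f(2) = 22, f(-2) = -70, f(3) = 60, f(-3) = -108, f(4) = 116, f(-4) = -164, f(6) = 306, f(-6) = -354, f(8) = 640, f(-8) = -688, f(12) = 1932, f(-12) = -1980, f(24) = 14256, f(-24) = -14304; none is 0, so f has no rational root and is therefore irreducible over Q (a cubic with no linear factor over a field is irreducible). For an irreducible cubic, the Galois group is A_3 or S_3 according as the discriminant disc(f) = -4a^3 - 27b^2 = -4·(19)^3 - 27·(-24)^2 = -42988 is or is not a square in Q. Here disc(f) = -42988 is not a perfect square in Q, so the Galois group of f over Q is not contained in A_3 and must be all of S_3. The splitting field has degree |S_3| = 6 over Q, so [K : Q] = 6.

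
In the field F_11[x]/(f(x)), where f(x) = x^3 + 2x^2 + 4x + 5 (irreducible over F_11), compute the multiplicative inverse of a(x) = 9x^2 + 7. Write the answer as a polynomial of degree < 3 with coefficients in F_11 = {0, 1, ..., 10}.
a(x)^(-1) ≡ 6x^2 + 9x + 6 (mod f(x))

Since f is irreducible over F_11, F_11[x]/(f) is a field and a(x) ≠ 0 has an inverse. Apply the extended Euclidean algorithm to f(x) and a(x) in F_11[x]: f(x) = (5x + 10)·a(x) + (2x + 1);  a(x) = (10x + 6)·(2x + 1) + (1). The last nonzero remainder is the constant 1 = gcd(f, a) in F_11. Back-substituting through the division chain expresses 1 = s(x)·a(x) + t(x)·f(x) with s(x) ≡ 6x^2 + 9x + 6 (mod f), so a(x)^(-1) ≡ s(x) = 6x^2 + 9x + 6 (mod f). Check: (9x^2 + 7)·(6x^2 + 9x + 6) = 10x^4 + 4x^3 + 8x^2 + 8x + 9 ≡ 1 (mod x^3 + 2x^2 + 4x + 5).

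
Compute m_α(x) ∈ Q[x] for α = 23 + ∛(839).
m_α(x) = x^3 - 69x^2 + 1587x - 13006

Set β = α - 23 = ∛(839), so β^3 = 839. Then (α - 23)^3 - 839 = 0, i.e. α is a root of g(x) = (x - 23)^3 - 839 = x^3 - 69x^2 + 1587x - 13006. Since g(x) = h(x - 23) where h(x) = x^3 - 839, and h is irreducible over Q (because 839 is not a perfect cube, so h has no rational root, and a monic cubic with no rational root is irreducible), g is also irreducible (irreducibility is preserved under the substitution x → x - 23). Hence m_α(x) = x^3 - 69x^2 + 1587x - 13006.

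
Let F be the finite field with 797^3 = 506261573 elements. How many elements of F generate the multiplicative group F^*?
There are φ(506261572) = 250192800 primitive elements

F_q^* is cyclic of order q - 1 = 506261572. A cyclic group of order m has exactly φ(m) generators. Here m = 506261572 = 2^2 · 157 · 199 · 4051, so the number of primitive elements is φ(506261572) = 250192800.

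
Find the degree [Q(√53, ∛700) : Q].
[Q(√53, ∛700) : Q] = 6

Let L = Q(√53, ∛700). Since Q(√53) ⊂ L and [Q(√53):Q] = 2, the tower law gives 2 | [L:Q]. Likewise Q(∛700) ⊂ L with [Q(∛700):Q] = 3 (because 700 is not a perfect cube), so 3 | [L:Q]. As gcd(2,3) = 1, [L:Q] is divisible by 6. Conversely L is generated over Q by √53 and ∛700, so [L:Q] ≤ 2·3 = 6. Therefore [Q(√53, ∛700) : Q] = 6.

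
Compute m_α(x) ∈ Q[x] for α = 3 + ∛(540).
m_α(x) = x^3 - 9x^2 + 27x - 567

Set β = α - 3 = ∛(540), so β^3 = 540. Then (α - 3)^3 - 540 = 0, i.e. α is a root of g(x) = (x - 3)^3 - 540 = x^3 - 9x^2 + 27x - 567. Since g(x) = h(x - 3) where h(x) = x^3 - 540, and h is irreducible over Q (because 540 is not a perfect cube, so h has no rational root, and a monic cubic with no rational root is irreducible), g is also irreducible (irreducibility is preserved under the substitution x → x - 3). Hence m_α(x) = x^3 - 9x^2 + 27x - 567.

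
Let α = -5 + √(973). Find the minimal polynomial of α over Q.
m_α(x) = x^2 + 10x - 948

From α + 5 = √(973), squaring gives (α + 5)^2 = 973, i.e. α^2 + 10α + 25 = 973, so α^2 + 10α - 948 = 0. The discriminant of x^2 + 10x - 948 is (10)^2 - 4·(-948) = 100 + 3792 = 3892, and 4·(973) is not a perfect square in Q since 973 is squarefree and ≠ 1. Hence x^2 + 10x - 948 is irreducible over Q and is the minimal polynomial of α.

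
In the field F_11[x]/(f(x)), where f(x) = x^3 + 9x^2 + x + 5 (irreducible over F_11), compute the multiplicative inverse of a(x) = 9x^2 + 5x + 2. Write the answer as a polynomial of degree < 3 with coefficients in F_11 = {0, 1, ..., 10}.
a(x)^(-1) ≡ x^2 + 9x + 2 (mod f(x))

Since f is irreducible over F_11, F_11[x]/(f) is a field and a(x) ≠ 0 has an inverse. Apply the extended Euclidean algorithm to f(x) and a(x) in F_11[x]: f(x) = (5x + 8)·a(x) + (6x);  a(x) = (7x + 10)·(6x) + (2). The last nonzero remainder is the constant 2 = gcd(f, a) in F_11. Back-substituting through the division chain expresses 2 = s(x)·a(x) + t(x)·f(x) with s(x) ≡ 2x^2 + 7x + 4 (mod f), so (2x^2 + 7x + 4)·a(x) ≡ 2 (mod f). Multiplying by 2^(-1) ≡ 6 in F_11 gives a(x)^(-1) ≡ 6·(2x^2 + 7x + 4) ≡ x^2 + 9x + 2 (mod f). Check: (9x^2 + 5x + 2)·(x^2 + 9x + 2) = 9x^4 + 9x^3 + 10x^2 + 6x + 4 ≡ 1 (mod x^3 + 9x^2 + x + 5).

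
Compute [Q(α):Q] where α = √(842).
[Q(α):Q] = 2

[Q(α):Q] equals the degree of the minimal polynomial of α. Here α^2 = 842 and x^2 - 842 is irreducible (d = 842 is squarefree, ≠ 1, hence not a square), so deg(m_α) = 2. Thus [Q(α):Q] = 2.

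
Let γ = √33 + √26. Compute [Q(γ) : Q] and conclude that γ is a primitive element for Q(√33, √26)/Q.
[Q(γ) : Q] = 4 (equivalently, Q(γ) = Q(√33, √26))

Obviously Q(γ) ⊆ Q(√33, √26), and [Q(√33, √26):Q] = 4 (since 33, 26 are distinct squarefree integers > 1 with 858 not a perfect square). To show equality we compute the minimal polynomial of γ. From γ = √33 + √26: γ^2 = 33 + 2√(858) + 26 = 59 + 2√(858), so γ^2 - 59 = 2√(858); squaring, (γ^2 - 59)^2 = 4·858, i.e. γ^4 - 118γ^2 + 3481 - 3432 = 0, i.e. γ^4 - 118γ^2 + 49 = 0. So γ is a root of x^4 - 118x^2 + 49. This polynomial is irreducible over Q: it has no rational root (each ±√33 ± √26 is irrational), and any factorization into two quadratics over Q would force √(858) ∈ Q (pairing opposite roots) or √33, √26 ∈ Q (other pairings), all impossible. Hence [Q(γ):Q] = 4 = [Q(√33, √26):Q], so Q(γ) = Q(√33, √26).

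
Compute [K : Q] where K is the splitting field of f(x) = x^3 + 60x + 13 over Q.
[K : Q] = 6

By the rational root test, any rational root of the monic integer polynomial f(x) = x^3 + 60x + 13 must be an integer dividing the constant term 13, i.e. one of ±{1, 13}. Evaluating: f(1) = 74, f(-1) = -48, f(13) = 2990, f(-13) = -2964; none is 0, so f has no rational root and is therefore irreducible over Q (a cubic with no linear factor over a field is irreducible). For an irreducible cubic, the Galois group is A_3 or S_3 according as the discriminant disc(f) = -4a^3 - 27b^2 = -4·(60)^3 - 27·(13)^2 = -868563 is or is not a square in Q. Here disc(f) = -868563 is not a perfect square in Q, so the Galois group of f over Q is not contained in A_3 and must be all of S_3. The splitting field has degree |S_3| = 6 over Q, so [K : Q] = 6.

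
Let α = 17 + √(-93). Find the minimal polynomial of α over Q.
m_α(x) = x^2 - 34x + 382

From α - 17 = √(-93), squaring gives (α - 17)^2 = -93, i.e. α^2 - 34α + 289 = -93, so α^2 - 34α + 382 = 0. The discriminant of x^2 - 34x + 382 is (-34)^2 - 4·(382) = 1156 - 1528 = -372, and 4·(-93) is not a perfect square in Q since -93 is squarefree and ≠ 1. Hence x^2 - 34x + 382 is irreducible over Q and is the minimal polynomial of α.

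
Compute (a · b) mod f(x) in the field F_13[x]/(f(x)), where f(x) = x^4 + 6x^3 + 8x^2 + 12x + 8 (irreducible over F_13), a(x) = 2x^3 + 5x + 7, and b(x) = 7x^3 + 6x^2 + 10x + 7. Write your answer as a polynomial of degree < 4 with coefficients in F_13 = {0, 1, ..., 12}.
a · b ≡ 6x^3 + 2x^2 + 3x (mod f(x))

Multiply in F_13[x]: a(x)·b(x) = (2x^3 + 5x + 7)·(7x^3 + 6x^2 + 10x + 7) = x^6 + 12x^5 + 3x^4 + 2x^3 + x^2 + x + 10. This has degree ≥ 4, so divide by f(x) over F_13: x^6 + 12x^5 + 3x^4 + 2x^3 + x^2 + x + 10 = (x^2 + 6x + 11)·(x^4 + 6x^3 + 8x^2 + 12x + 8) + (6x^3 + 2x^2 + 3x). Hence a·b ≡ 6x^3 + 2x^2 + 3x (mod f). (F_13[x]/(f) is a field with 13^4 = 28561 elements since f is irreducible of degree 4.)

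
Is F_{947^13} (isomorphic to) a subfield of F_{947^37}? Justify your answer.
No: F_{947^13} is not a subfield of F_{947^37}

F_{p^m} embeds in F_{p^n} iff m | n. Here 13 ∤ 37 (since 37 = 2·13 + 11 with remainder 11 ≠ 0), so F_{947^13} is not a subfield of F_{947^37}. Equivalently: if it were, the tower law would give 13 = [F_{947^13}:F_947] dividing [F_{947^37}:F_947] = 37, contradiction.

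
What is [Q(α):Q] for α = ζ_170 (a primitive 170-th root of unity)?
[Q(α):Q] = 64

The minimal polynomial of ζ_170 over Q is the 170-th cyclotomic polynomial Φ_170(x), which is irreducible over Q and has degree φ(170) = 64. Hence [Q(α):Q] = φ(170) = 64.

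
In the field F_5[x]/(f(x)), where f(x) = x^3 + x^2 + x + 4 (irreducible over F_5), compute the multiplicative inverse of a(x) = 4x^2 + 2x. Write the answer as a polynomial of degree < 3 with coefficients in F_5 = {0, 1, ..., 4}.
a(x)^(-1) ≡ 4x^2 + x (mod f(x))

Since f is irreducible over F_5, F_5[x]/(f) is a field and a(x) ≠ 0 has an inverse. Apply the extended Euclidean algorithm to f(x) and a(x) in F_5[x]: f(x) = (4x + 2)·a(x) + (2x + 4);  a(x) = (2x + 2)·(2x + 4) + (2). The last nonzero remainder is the constant 2 = gcd(f, a) in F_5. Back-substituting through the division chain expresses 2 = s(x)·a(x) + t(x)·f(x) with s(x) ≡ 3x^2 + 2x (mod f), so (3x^2 + 2x)·a(x) ≡ 2 (mod f). Multiplying by 2^(-1) ≡ 3 in F_5 gives a(x)^(-1) ≡ 3·(3x^2 + 2x) ≡ 4x^2 + x (mod f). Check: (4x^2 + 2x)·(4x^2 + x) = x^4 + 2x^3 + 2x^2 ≡ 1 (mod x^3 + x^2 + x + 4).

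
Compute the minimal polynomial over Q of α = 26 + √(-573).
m_α(x) = x^2 - 52x + 1249

From α - 26 = √(-573), squaring gives (α - 26)^2 = -573, i.e. α^2 - 52α + 676 = -573, so α^2 - 52α + 1249 = 0. The discriminant of x^2 - 52x + 1249 is (-52)^2 - 4·(1249) = 2704 - 4996 = -2292, and 4·(-573) is not a perfect square in Q since -573 is squarefree and ≠ 1. Hence x^2 - 52x + 1249 is irreducible over Q and is the minimal polynomial of α.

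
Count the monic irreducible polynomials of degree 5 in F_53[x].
There are 83639088 monic irreducible polynomials of degree 5 over F_53

Each element of F_{53^5} that lies in no proper subfield is a root of exactly one monic irreducible of degree 5 over F_53, and each such polynomial has 5 distinct roots in F_{53^5}. By Möbius inversion the count is N_53(5) = (1/5) Σ_{d|5} μ(5/d) · 53^d = (1/5)(μ(5)·53^1 + μ(1)·53^5) = 418195440/5 = 83639088.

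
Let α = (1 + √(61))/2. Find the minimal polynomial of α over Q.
m_α(x) = x^2 - x - 15

From 2α - 1 = √(61), squaring gives (2α - 1)^2 = 61, i.e. 4α^2 - 4α + 1 = 61, so α^2 - α + (1 - 61)/4 = 0. Since 61 ≡ 1 (mod 4), (1 - 61)/4 = -15 ∈ Z. The polynomial x^2 - x - 15 has discriminant 1 - 4·(-15) = 61, which is not a perfect square in Q (d = 61 is squarefree and ≠ 1), so x^2 - x - 15 is irreducible over Q. It is the minimal polynomial of α.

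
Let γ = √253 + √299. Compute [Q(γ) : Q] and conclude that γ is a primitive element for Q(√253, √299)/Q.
[Q(γ) : Q] = 4 (equivalently, Q(γ) = Q(√253, √299))

Obviously Q(γ) ⊆ Q(√253, √299), and [Q(√253, √299):Q] = 4 (since 253, 299 are distinct squarefree integers > 1 with 75647 not a perfect square). To show equality we compute the minimal polynomial of γ. From γ = √253 + √299: γ^2 = 253 + 2√(75647) + 299 = 552 + 2√(75647), so γ^2 - 552 = 2√(75647); squaring, (γ^2 - 552)^2 = 4·75647, i.e. γ^4 - 1104γ^2 + 304704 - 302588 = 0, i.e. γ^4 - 1104γ^2 + 2116 = 0. So γ is a root of x^4 - 1104x^2 + 2116. This polynomial is irreducible over Q: it has no rational root (each ±√253 ± √299 is irrational), and any factorization into two quadratics over Q would force √(75647) ∈ Q (pairing opposite roots) or √253, √299 ∈ Q (other pairings), all impossible. Hence [Q(γ):Q] = 4 = [Q(√253, √299):Q], so Q(γ) = Q(√253, √299).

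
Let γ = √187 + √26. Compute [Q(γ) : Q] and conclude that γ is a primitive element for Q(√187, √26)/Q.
[Q(γ) : Q] = 4 (equivalently, Q(γ) = Q(√187, √26))

Obviously Q(γ) ⊆ Q(√187, √26), and [Q(√187, √26):Q] = 4 (since 187, 26 are distinct squarefree integers > 1 with 4862 not a perfect square). To show equality we compute the minimal polynomial of γ. From γ = √187 + √26: γ^2 = 187 + 2√(4862) + 26 = 213 + 2√(4862), so γ^2 - 213 = 2√(4862); squaring, (γ^2 - 213)^2 = 4·4862, i.e. γ^4 - 426γ^2 + 45369 - 19448 = 0, i.e. γ^4 - 426γ^2 + 25921 = 0. So γ is a root of x^4 - 426x^2 + 25921. This polynomial is irreducible over Q: it has no rational root (each ±√187 ± √26 is irrational), and any factorization into two quadratics over Q would force √(4862) ∈ Q (pairing opposite roots) or √187, √26 ∈ Q (other pairings), all impossible. Hence [Q(γ):Q] = 4 = [Q(√187, √26):Q], so Q(γ) = Q(√187, √26).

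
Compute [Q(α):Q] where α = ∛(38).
[Q(α):Q] = 3

The minimal polynomial of α is x^3 - 38, irreducible over Q since 38 is not a perfect cube (so x^3 - 38 has no rational root). Hence [Q(α):Q] = deg(m_α) = 3.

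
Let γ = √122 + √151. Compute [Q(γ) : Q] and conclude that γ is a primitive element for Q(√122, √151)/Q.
[Q(γ) : Q] = 4 (equivalently, Q(γ) = Q(√122, √151))

Obviously Q(γ) ⊆ Q(√122, √151), and [Q(√122, √151):Q] = 4 (since 122, 151 are distinct squarefree integers > 1 with 18422 not a perfect square). To show equality we compute the minimal polynomial of γ. From γ = √122 + √151: γ^2 = 122 + 2√(18422) + 151 = 273 + 2√(18422), so γ^2 - 273 = 2√(18422); squaring, (γ^2 - 273)^2 = 4·18422, i.e. γ^4 - 546γ^2 + 74529 - 73688 = 0, i.e. γ^4 - 546γ^2 + 841 = 0. So γ is a root of x^4 - 546x^2 + 841. This polynomial is irreducible over Q: it has no rational root (each ±√122 ± √151 is irrational), and any factorization into two quadratics over Q would force √(18422) ∈ Q (pairing opposite roots) or √122, √151 ∈ Q (other pairings), all impossible. Hence [Q(γ):Q] = 4 = [Q(√122, √151):Q], so Q(γ) = Q(√122, √151).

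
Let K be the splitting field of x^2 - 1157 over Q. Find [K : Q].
[K : Q] = 2

f(x) = x^2 - 1157 factors as (x - √1157)(x + √1157). The splitting field is K = Q(√1157). Since 1157 is squarefree and > 1, it is not a perfect square, so x^2 - 1157 is irreducible over Q and [Q(√1157) : Q] = 2. Hence [K : Q] = 2.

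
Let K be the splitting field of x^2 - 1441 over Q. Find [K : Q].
[K : Q] = 2

f(x) = x^2 - 1441 factors as (x - √1441)(x + √1441). The splitting field is K = Q(√1441). Since 1441 is squarefree and > 1, it is not a perfect square, so x^2 - 1441 is irreducible over Q and [Q(√1441) : Q] = 2. Hence [K : Q] = 2.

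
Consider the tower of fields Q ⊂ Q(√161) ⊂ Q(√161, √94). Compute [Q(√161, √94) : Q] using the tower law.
[Q(√161, √94) : Q] = 4

[Q(√161):Q] = 2 (min poly x^2 - 161, irreducible since 161 is squarefree > 1). For the top step, suppose √94 ∈ Q(√161), say √94 = c + d√161 with c, d ∈ Q. Squaring: 94 = c^2 + 161d^2 + 2cd√161. Since √161 ∉ Q this forces 2cd = 0. If d = 0 then √94 = c ∈ Q, contradicting 94 squarefree > 1. If c = 0 then 94 = 161d^2, so 161·94 = (161d)^2 is a perfect square in Q — but 161·94 = 15134 is not a perfect square (since 161 and 94 are distinct squarefree integers). Contradiction. Hence √94 ∉ Q(√161), so x^2 - 94 stays irreducible over Q(√161) and [Q(√161, √94) : Q(√161)] = 2. By the tower law, [Q(√161, √94) : Q] = 2 · 2 = 4.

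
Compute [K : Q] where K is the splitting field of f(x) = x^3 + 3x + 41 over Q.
[K : Q] = 6

By the rational root test, any rational root of the monic integer polynomial f(x) = x^3 + 3x + 41 must be an integer dividing the constant term 41, i.e. one of ±{1, 41}. Evaluating: f(1) = 45, f(-1) = 37, f(41) = 69085, f(-41) = -69003; none is 0, so f has no rational root and is therefore irreducible over Q (a cubic with no linear factor over a field is irreducible). For an irreducible cubic, the Galois group is A_3 or S_3 according as the discriminant disc(f) = -4a^3 - 27b^2 = -4·(3)^3 - 27·(41)^2 = -45495 is or is not a square in Q. Here disc(f) = -45495 is not a perfect square in Q, so the Galois group of f over Q is not contained in A_3 and must be all of S_3. The splitting field has degree |S_3| = 6 over Q, so [K : Q] = 6.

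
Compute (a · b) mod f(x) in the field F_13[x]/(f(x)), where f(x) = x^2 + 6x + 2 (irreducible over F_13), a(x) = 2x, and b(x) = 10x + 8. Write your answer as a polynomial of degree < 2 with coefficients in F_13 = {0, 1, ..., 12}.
a · b ≡ 12 (mod f(x))

Multiply in F_13[x]: a(x)·b(x) = (2x)·(10x + 8) = 7x^2 + 3x. This has degree ≥ 2, so divide by f(x) over F_13: 7x^2 + 3x = (7)·(x^2 + 6x + 2) + (12). Hence a·b ≡ 12 (mod f). (F_13[x]/(f) is a field with 13^2 = 169 elements since f is irreducible of degree 2.)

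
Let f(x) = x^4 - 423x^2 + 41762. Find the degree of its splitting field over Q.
[K : Q] = 4

Solving the quadratic in x^2: x^2 = (423 ± √(423^2 - 4·41762))/2 = (423 ± √11881)/2 = (423 ± 109)/2, giving x^2 = 157 or x^2 = 266. So f(x) = (x^2 - 157)(x^2 - 266) and the roots of f are ±√157, ±√266. Hence the splitting field is K = Q(√157, √266). Since 157 and 266 are distinct squarefree integers > 1, their product 41762 is not a perfect square, so √266 ∉ Q(√157). By the tower law [K:Q] = [Q(√157,√266):Q(√157)] · [Q(√157):Q] = 2 · 2 = 4.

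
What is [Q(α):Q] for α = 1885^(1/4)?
[Q(α):Q] = 4

α is a root of x^4 - 1885. By Eisenstein's criterion at the prime p = 5 (which divides the constant term 1885 but p^2 = 25 does not, since 1885 is squarefree), x^4 - 1885 is irreducible over Q. Hence [Q(α):Q] = 4.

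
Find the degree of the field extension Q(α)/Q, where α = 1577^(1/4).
[Q(α):Q] = 4

α is a root of x^4 - 1577. By Eisenstein's criterion at the prime p = 19 (which divides the constant term 1577 but p^2 = 361 does not, since 1577 is squarefree), x^4 - 1577 is irreducible over Q. Hence [Q(α):Q] = 4.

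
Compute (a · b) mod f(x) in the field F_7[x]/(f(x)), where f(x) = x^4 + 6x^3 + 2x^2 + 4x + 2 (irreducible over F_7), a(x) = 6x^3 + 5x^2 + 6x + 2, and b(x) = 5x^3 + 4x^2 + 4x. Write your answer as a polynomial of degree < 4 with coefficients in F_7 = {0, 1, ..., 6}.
a · b ≡ 2x^3 + 2x^2 + 3x + 3 (mod f(x))

Multiply in F_7[x]: a(x)·b(x) = (6x^3 + 5x^2 + 6x + 2)·(5x^3 + 4x^2 + 4x) = 2x^6 + 4x^4 + 5x^3 + 4x^2 + x. This has degree ≥ 4, so divide by f(x) over F_7: 2x^6 + 4x^4 + 5x^3 + 4x^2 + x = (2x^2 + 2x + 2)·(x^4 + 6x^3 + 2x^2 + 4x + 2) + (2x^3 + 2x^2 + 3x + 3). Hence a·b ≡ 2x^3 + 2x^2 + 3x + 3 (mod f). (F_7[x]/(f) is a field with 7^4 = 2401 elements since f is irreducible of degree 4.)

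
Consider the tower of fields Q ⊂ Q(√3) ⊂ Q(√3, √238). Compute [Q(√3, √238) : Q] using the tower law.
[Q(√3, √238) : Q] = 4

[Q(√3):Q] = 2 (min poly x^2 - 3, irreducible since 3 is squarefree > 1). For the top step, suppose √238 ∈ Q(√3), say √238 = c + d√3 with c, d ∈ Q. Squaring: 238 = c^2 + 3d^2 + 2cd√3. Since √3 ∉ Q this forces 2cd = 0. If d = 0 then √238 = c ∈ Q, contradicting 238 squarefree > 1. If c = 0 then 238 = 3d^2, so 3·238 = (3d)^2 is a perfect square in Q — but 3·238 = 714 is not a perfect square (since 3 and 238 are distinct squarefree integers). Contradiction. Hence √238 ∉ Q(√3), so x^2 - 238 stays irreducible over Q(√3) and [Q(√3, √238) : Q(√3)] = 2. By the tower law, [Q(√3, √238) : Q] = 2 · 2 = 4.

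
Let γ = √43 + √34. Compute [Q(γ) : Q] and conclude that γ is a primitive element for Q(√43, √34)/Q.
[Q(γ) : Q] = 4 (equivalently, Q(γ) = Q(√43, √34))

Obviously Q(γ) ⊆ Q(√43, √34), and [Q(√43, √34):Q] = 4 (since 43, 34 are distinct squarefree integers > 1 with 1462 not a perfect square). To show equality we compute the minimal polynomial of γ. From γ = √43 + √34: γ^2 = 43 + 2√(1462) + 34 = 77 + 2√(1462), so γ^2 - 77 = 2√(1462); squaring, (γ^2 - 77)^2 = 4·1462, i.e. γ^4 - 154γ^2 + 5929 - 5848 = 0, i.e. γ^4 - 154γ^2 + 81 = 0. So γ is a root of x^4 - 154x^2 + 81. This polynomial is irreducible over Q: it has no rational root (each ±√43 ± √34 is irrational), and any factorization into two quadratics over Q would force √(1462) ∈ Q (pairing opposite roots) or √43, √34 ∈ Q (other pairings), all impossible. Hence [Q(γ):Q] = 4 = [Q(√43, √34):Q], so Q(γ) = Q(√43, √34).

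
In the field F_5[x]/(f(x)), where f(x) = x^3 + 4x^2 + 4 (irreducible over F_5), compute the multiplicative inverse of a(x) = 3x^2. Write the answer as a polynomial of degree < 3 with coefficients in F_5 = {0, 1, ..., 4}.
a(x)^(-1) ≡ 2x + 3 (mod f(x))

Since f is irreducible over F_5, F_5[x]/(f) is a field and a(x) ≠ 0 has an inverse. Apply the extended Euclidean algorithm to f(x) and a(x) in F_5[x]: f(x) = (2x + 3)·a(x) + (4). The last nonzero remainder is the constant 4 = gcd(f, a) in F_5. Back-substituting through the division chain expresses 4 = s(x)·a(x) + t(x)·f(x) with s(x) ≡ 3x + 2 (mod f), so (3x + 2)·a(x) ≡ 4 (mod f). Multiplying by 4^(-1) ≡ 4 in F_5 gives a(x)^(-1) ≡ 4·(3x + 2) ≡ 2x + 3 (mod f). Check: (3x^2)·(2x + 3) = x^3 + 4x^2 ≡ 1 (mod x^3 + 4x^2 + 4).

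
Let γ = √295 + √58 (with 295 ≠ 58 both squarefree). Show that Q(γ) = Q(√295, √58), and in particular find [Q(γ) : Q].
[Q(γ) : Q] = 4 (equivalently, Q(γ) = Q(√295, √58))

Obviously Q(γ) ⊆ Q(√295, √58), and [Q(√295, √58):Q] = 4 (since 295, 58 are distinct squarefree integers > 1 with 17110 not a perfect square). To show equality we compute the minimal polynomial of γ. From γ = √295 + √58: γ^2 = 295 + 2√(17110) + 58 = 353 + 2√(17110), so γ^2 - 353 = 2√(17110); squaring, (γ^2 - 353)^2 = 4·17110, i.e. γ^4 - 706γ^2 + 124609 - 68440 = 0, i.e. γ^4 - 706γ^2 + 56169 = 0. So γ is a root of x^4 - 706x^2 + 56169. This polynomial is irreducible over Q: it has no rational root (each ±√295 ± √58 is irrational), and any factorization into two quadratics over Q would force √(17110) ∈ Q (pairing opposite roots) or √295, √58 ∈ Q (other pairings), all impossible. Hence [Q(γ):Q] = 4 = [Q(√295, √58):Q], so Q(γ) = Q(√295, √58).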